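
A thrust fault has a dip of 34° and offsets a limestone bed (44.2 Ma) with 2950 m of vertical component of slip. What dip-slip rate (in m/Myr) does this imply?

119 m/Myr

dip-slip = throw / sin(dip) = 2950 m / sin(34°) = 5275 m
rate = 5275 m / 44.2 Ma = 0.000119 m/yr = 119 m/Myr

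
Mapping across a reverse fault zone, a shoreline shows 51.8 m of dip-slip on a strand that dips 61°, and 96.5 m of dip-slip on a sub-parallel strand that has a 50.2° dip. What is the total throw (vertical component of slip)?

119 m

throw_A = 51.8 × sin(61°) = 45.31 m
throw_B = 96.5 × sin(50.2°) = 74.14 m
total = 45.31 + 74.14 = 119 m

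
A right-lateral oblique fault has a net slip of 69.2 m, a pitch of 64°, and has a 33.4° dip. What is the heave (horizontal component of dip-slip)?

dip-slip = net slip × sin(rake) = 69.2 m × sin(64°) = 62.20 m
heave = dip-slip × cos(dip) = 62.20 × cos(33.4°) = 51.9 m

51.9 m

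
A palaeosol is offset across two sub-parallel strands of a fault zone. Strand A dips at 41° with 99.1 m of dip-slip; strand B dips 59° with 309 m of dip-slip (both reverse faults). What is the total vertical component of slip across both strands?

330 m

throw_A = 99.1 × sin(41°) = 65.02 m
throw_B = 309 × sin(59°) = 264.9 m
total = 65.02 + 264.9 = 330 m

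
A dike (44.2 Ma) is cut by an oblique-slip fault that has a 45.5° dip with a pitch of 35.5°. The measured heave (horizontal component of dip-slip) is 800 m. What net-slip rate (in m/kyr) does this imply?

0.0445 m/kyr

dip-slip = heave / cos(dip) = 800 / cos(45.5°) = 1141 m
net slip = dip-slip / sin(rake) = 1141 / sin(35.5°) = 1966 m
rate = 1966 m / 44.2 Ma = 0.0000445 m/yr = 0.0445 m/kyr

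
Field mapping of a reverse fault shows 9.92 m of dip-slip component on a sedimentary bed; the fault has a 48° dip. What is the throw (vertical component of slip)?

throw = dip-slip × sin(dip) = 9.92 m × sin(48°) = 7.37 m

7.37 m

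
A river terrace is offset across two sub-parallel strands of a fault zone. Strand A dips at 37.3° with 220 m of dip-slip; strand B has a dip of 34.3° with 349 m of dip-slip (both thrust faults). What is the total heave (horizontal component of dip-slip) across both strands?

heave_A = 220 × cos(37.3°) = 175 m
heave_B = 349 × cos(34.3°) = 288.3 m
total = 175 + 288.3 = 463 m

463 m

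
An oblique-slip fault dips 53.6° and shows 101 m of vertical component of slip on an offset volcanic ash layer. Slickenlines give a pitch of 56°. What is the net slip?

151 m

dip-slip = throw / sin(dip) = 101 / sin(53.6°) = 125.5 m
net slip = dip-slip / sin(rake) = 125.5 / sin(56°) = 151 m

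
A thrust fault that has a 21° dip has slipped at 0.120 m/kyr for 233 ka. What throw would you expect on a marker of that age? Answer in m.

10 m

dip-slip = rate × time = 0.120 m/kyr × 233 ka = 27.96 m
throw = dip-slip × sin(dip) = 27.96 × sin(21°) = 10 m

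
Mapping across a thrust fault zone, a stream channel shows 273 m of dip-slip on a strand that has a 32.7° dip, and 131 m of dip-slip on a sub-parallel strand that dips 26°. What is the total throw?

throw_A = 273 × sin(32.7°) = 147.5 m
throw_B = 131 × sin(26°) = 57.43 m
total = 147.5 + 57.43 = 205 m

205 m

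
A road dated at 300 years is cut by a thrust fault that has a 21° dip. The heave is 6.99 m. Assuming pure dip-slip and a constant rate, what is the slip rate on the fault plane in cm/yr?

dip-slip = heave / cos(dip) = 6.99 m / cos(21°) = 7.487 m
rate = 7.487 m / 300 years = 0.0250 m/yr = 2.50 cm/yr

2.50 cm/yr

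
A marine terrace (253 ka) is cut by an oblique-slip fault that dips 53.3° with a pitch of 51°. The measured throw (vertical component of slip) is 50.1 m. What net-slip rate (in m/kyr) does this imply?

dip-slip = throw / sin(dip) = 50.1 / sin(53.3°) = 62.49 m
net slip = dip-slip / sin(rake) = 62.49 / sin(51°) = 80.40 m
rate = 80.40 m / 253 ka = 0.000318 m/yr = 0.318 m/kyr

0.318 m/kyr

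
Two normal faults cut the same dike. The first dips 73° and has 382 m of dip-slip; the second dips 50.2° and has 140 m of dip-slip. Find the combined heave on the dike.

201 m

heave_A = 382 × cos(73°) = 111.7 m
heave_B = 140 × cos(50.2°) = 89.62 m
total = 111.7 + 89.62 = 201 m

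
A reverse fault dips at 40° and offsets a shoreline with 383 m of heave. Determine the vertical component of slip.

321 m

throw = heave × tan(dip) = 383 × tan(40°) = 321 m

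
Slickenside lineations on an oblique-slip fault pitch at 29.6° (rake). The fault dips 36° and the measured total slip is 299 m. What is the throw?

86.8 m

dip-slip = net slip × sin(rake) = 299 m × sin(29.6°) = 147.7 m
throw = dip-slip × sin(dip) = 147.7 × sin(36°) = 86.8 m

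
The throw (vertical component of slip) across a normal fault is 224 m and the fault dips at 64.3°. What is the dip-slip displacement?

249 m

dip-slip = throw / sin(dip) = 224 / sin(64.3°) = 249 m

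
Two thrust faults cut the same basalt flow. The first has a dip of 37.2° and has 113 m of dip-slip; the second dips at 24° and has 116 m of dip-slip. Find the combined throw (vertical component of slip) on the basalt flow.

throw_A = 113 × sin(37.2°) = 68.32 m
throw_B = 116 × sin(24°) = 47.18 m
total = 68.32 + 47.18 = 116 m

116 m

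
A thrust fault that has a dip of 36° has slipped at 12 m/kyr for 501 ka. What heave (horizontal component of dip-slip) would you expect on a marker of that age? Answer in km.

dip-slip = rate × time = 12 m/kyr × 501 ka = 6012 m
heave = dip-slip × cos(dip) = 6012 × cos(36°) = 4860 m = 4.86 km

4.86 km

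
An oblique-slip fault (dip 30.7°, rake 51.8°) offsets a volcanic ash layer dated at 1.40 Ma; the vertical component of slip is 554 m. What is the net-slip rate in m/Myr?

dip-slip = throw / sin(dip) = 554 / sin(30.7°) = 1085 m
net slip = dip-slip / sin(rake) = 1085 / sin(51.8°) = 1381 m
rate = 1381 m / 1.40 Ma = 0.000986 m/yr = 986 m/Myr

986 m/Myr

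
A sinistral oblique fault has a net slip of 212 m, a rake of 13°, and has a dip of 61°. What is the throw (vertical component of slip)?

dip-slip = net slip × sin(rake) = 212 m × sin(13°) = 47.69 m
throw = dip-slip × sin(dip) = 47.69 × sin(61°) = 41.7 m

41.7 m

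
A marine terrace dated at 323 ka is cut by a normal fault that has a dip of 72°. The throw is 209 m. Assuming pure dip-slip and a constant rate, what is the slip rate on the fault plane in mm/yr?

dip-slip = throw / sin(dip) = 209 m / sin(72°) = 219.8 m
rate = 219.8 m / 323 ka = 0.000680 m/yr = 0.680 mm/yr

0.680 mm/yr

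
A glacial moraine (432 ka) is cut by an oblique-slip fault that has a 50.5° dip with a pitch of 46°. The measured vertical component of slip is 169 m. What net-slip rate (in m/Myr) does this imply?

705 m/Myr

dip-slip = throw / sin(dip) = 169 / sin(50.5°) = 219 m
net slip = dip-slip / sin(rake) = 219 / sin(46°) = 304.5 m
rate = 304.5 m / 432 ka = 0.000705 m/yr = 705 m/Myr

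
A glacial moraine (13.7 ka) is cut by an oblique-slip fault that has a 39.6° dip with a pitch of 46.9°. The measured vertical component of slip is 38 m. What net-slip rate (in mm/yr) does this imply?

dip-slip = throw / sin(dip) = 38 / sin(39.6°) = 59.61 m
net slip = dip-slip / sin(rake) = 59.61 / sin(46.9°) = 81.65 m
rate = 81.65 m / 13.7 ka = 0.00596 m/yr = 5.96 mm/yr

5.96 mm/yr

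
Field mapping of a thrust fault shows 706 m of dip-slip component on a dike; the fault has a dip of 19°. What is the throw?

throw = dip-slip × sin(dip) = 706 m × sin(19°) = 230 m

230 m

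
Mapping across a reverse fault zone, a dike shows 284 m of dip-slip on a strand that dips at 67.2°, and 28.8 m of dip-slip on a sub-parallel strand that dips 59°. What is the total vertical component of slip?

286 m

throw_A = 284 × sin(67.2°) = 261.8 m
throw_B = 28.8 × sin(59°) = 24.69 m
total = 261.8 + 24.69 = 286 m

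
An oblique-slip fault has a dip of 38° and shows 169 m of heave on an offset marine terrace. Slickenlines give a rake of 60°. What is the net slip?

248 m

dip-slip = heave / cos(dip) = 169 / cos(38°) = 214.5 m
net slip = dip-slip / sin(rake) = 214.5 / sin(60°) = 248 m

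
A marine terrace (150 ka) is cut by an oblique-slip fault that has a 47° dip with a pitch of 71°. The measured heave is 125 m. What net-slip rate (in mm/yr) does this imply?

1.29 mm/yr

dip-slip = heave / cos(dip) = 125 / cos(47°) = 183.3 m
net slip = dip-slip / sin(rake) = 183.3 / sin(71°) = 193.8 m
rate = 193.8 m / 150 ka = 0.00129 m/yr = 1.29 mm/yr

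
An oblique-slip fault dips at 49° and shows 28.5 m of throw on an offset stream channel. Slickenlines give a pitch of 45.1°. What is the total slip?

dip-slip = throw / sin(dip) = 28.5 / sin(49°) = 37.76 m
net slip = dip-slip / sin(rake) = 37.76 / sin(45.1°) = 53.3 m

53.3 m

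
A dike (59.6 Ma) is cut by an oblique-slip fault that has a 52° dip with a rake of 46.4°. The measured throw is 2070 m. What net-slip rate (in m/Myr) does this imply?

dip-slip = throw / sin(dip) = 2070 / sin(52°) = 2627 m
net slip = dip-slip / sin(rake) = 2627 / sin(46.4°) = 3627 m
rate = 3627 m / 59.6 Ma = 0.0000609 m/yr = 60.9 m/Myr

60.9 m/Myr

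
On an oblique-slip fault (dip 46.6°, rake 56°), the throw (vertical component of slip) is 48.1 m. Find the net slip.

dip-slip = throw / sin(dip) = 48.1 / sin(46.6°) = 66.20 m
net slip = dip-slip / sin(rake) = 66.20 / sin(56°) = 79.9 m

79.9 m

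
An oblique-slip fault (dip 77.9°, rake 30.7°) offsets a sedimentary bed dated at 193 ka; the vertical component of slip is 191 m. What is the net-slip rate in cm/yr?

dip-slip = throw / sin(dip) = 191 / sin(77.9°) = 195.3 m
net slip = dip-slip / sin(rake) = 195.3 / sin(30.7°) = 382.6 m
rate = 382.6 m / 193 ka = 0.00198 m/yr = 0.198 cm/yr

0.198 cm/yr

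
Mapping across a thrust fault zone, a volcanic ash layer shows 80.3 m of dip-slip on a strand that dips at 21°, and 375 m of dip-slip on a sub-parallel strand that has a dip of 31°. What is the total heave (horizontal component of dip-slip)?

396 m

heave_A = 80.3 × cos(21°) = 74.97 m
heave_B = 375 × cos(31°) = 321.4 m
total = 74.97 + 321.4 = 396 m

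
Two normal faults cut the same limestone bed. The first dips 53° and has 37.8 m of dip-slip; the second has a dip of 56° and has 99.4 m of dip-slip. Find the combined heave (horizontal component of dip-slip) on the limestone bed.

heave_A = 37.8 × cos(53°) = 22.75 m
heave_B = 99.4 × cos(56°) = 55.58 m
total = 22.75 + 55.58 = 78.3 m

78.3 m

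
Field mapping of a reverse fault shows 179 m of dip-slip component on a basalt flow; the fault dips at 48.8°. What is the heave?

heave = dip-slip × cos(dip) = 179 m × cos(48.8°) = 118 m

118 m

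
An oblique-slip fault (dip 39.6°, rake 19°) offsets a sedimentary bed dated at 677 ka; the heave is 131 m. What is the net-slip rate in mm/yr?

dip-slip = heave / cos(dip) = 131 / cos(39.6°) = 170 m
net slip = dip-slip / sin(rake) = 170 / sin(19°) = 522.2 m
rate = 522.2 m / 677 ka = 0.000771 m/yr = 0.771 mm/yr

0.771 mm/yr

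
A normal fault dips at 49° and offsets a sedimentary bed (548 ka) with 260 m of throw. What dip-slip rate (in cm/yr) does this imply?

dip-slip = throw / sin(dip) = 260 m / sin(49°) = 344.5 m
rate = 344.5 m / 548 ka = 0.000629 m/yr = 0.0629 cm/yr

0.0629 cm/yr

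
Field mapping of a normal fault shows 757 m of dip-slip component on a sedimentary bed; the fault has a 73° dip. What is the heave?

221 m

heave = dip-slip × cos(dip) = 757 m × cos(73°) = 221 m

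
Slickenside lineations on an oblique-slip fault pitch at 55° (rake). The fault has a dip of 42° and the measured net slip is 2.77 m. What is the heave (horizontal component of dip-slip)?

1.69 m

dip-slip = net slip × sin(rake) = 2.77 m × sin(55°) = 2.269 m
heave = dip-slip × cos(dip) = 2.269 × cos(42°) = 1.69 m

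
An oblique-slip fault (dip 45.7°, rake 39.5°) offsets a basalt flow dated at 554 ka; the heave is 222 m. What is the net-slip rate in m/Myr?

902 m/Myr

dip-slip = heave / cos(dip) = 222 / cos(45.7°) = 317.9 m
net slip = dip-slip / sin(rake) = 317.9 / sin(39.5°) = 499.7 m
rate = 499.7 m / 554 ka = 0.000902 m/yr = 902 m/Myr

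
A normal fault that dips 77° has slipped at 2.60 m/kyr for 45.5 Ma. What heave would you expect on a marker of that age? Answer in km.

dip-slip = rate × time = 2.60 m/kyr × 45.5 Ma = 118300 m
heave = dip-slip × cos(dip) = 118300 × cos(77°) = 26600 m = 26.6 km

26.6 km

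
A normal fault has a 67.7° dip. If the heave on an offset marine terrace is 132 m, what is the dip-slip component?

348 m

dip-slip = heave / cos(dip) = 132 / cos(67.7°) = 348 m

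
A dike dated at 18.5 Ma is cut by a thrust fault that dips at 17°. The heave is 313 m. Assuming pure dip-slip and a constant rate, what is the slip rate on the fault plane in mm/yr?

0.0177 mm/yr

dip-slip = heave / cos(dip) = 313 m / cos(17°) = 327.3 m
rate = 327.3 m / 18.5 Ma = 0.0000177 m/yr = 0.0177 mm/yr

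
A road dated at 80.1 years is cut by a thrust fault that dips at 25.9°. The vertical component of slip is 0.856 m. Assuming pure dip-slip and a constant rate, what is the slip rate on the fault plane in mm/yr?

24.5 mm/yr

dip-slip = throw / sin(dip) = 0.856 m / sin(25.9°) = 1.960 m
rate = 1.960 m / 80.1 years = 0.0245 m/yr = 24.5 mm/yr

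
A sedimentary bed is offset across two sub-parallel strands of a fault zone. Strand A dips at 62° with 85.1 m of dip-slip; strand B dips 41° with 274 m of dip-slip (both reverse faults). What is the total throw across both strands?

255 m

throw_A = 85.1 × sin(62°) = 75.14 m
throw_B = 274 × sin(41°) = 179.8 m
total = 75.14 + 179.8 = 255 m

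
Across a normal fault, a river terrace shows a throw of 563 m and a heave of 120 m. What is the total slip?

576 m

net slip = √(throw² + heave²) = √(563² + 120²) = 576 m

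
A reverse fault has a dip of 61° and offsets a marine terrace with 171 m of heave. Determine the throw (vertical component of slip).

308 m

throw = heave × tan(dip) = 171 × tan(61°) = 308 m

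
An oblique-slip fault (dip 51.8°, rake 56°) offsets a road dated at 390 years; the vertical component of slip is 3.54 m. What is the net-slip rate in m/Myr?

dip-slip = throw / sin(dip) = 3.54 / sin(51.8°) = 4.505 m
net slip = dip-slip / sin(rake) = 4.505 / sin(56°) = 5.434 m
rate = 5.434 m / 390 years = 0.0139 m/yr = 13900 m/Myr

13900 m/Myr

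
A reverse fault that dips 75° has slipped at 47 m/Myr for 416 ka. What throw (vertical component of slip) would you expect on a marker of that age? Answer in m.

18.9 m

dip-slip = rate × time = 47 m/Myr × 416 ka = 19.55 m
throw = dip-slip × sin(dip) = 19.55 × sin(75°) = 18.9 m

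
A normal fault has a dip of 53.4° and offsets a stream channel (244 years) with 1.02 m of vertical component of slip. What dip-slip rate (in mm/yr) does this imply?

5.21 mm/yr

dip-slip = throw / sin(dip) = 1.02 m / sin(53.4°) = 1.271 m
rate = 1.271 m / 244 years = 0.00521 m/yr = 5.21 mm/yr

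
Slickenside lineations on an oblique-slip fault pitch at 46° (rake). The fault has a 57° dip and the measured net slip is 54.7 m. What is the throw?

33 m

dip-slip = net slip × sin(rake) = 54.7 m × sin(46°) = 39.35 m
throw = dip-slip × sin(dip) = 39.35 × sin(57°) = 33 m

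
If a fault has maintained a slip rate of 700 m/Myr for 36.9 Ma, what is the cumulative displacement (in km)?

slip = rate × time = 700 m/Myr × 36.9 Ma = 25800 m = 25.8 km

25.8 km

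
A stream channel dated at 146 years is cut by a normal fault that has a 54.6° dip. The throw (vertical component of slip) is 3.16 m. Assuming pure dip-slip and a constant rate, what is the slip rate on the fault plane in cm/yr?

dip-slip = throw / sin(dip) = 3.16 m / sin(54.6°) = 3.877 m
rate = 3.877 m / 146 years = 0.0266 m/yr = 2.66 cm/yr

2.66 cm/yr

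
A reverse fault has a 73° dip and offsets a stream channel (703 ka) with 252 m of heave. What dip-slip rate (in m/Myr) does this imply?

dip-slip = heave / cos(dip) = 252 m / cos(73°) = 861.9 m
rate = 861.9 m / 703 ka = 0.00123 m/yr = 1230 m/Myr

1230 m/Myr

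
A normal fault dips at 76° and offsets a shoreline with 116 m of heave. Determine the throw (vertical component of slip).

465 m

throw = heave × tan(dip) = 116 × tan(76°) = 465 m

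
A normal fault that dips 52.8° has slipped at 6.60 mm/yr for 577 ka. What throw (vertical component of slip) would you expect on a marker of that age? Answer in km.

dip-slip = rate × time = 6.60 mm/yr × 577 ka = 3808 m
throw = dip-slip × sin(dip) = 3808 × sin(52.8°) = 3030 m = 3.03 km

3.03 km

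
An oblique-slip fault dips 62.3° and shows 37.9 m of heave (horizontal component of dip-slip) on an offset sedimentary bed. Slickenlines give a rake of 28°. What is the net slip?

dip-slip = heave / cos(dip) = 37.9 / cos(62.3°) = 81.53 m
net slip = dip-slip / sin(rake) = 81.53 / sin(28°) = 174 m

174 m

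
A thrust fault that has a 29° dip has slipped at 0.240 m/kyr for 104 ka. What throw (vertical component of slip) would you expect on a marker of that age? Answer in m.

dip-slip = rate × time = 0.240 m/kyr × 104 ka = 24.96 m
throw = dip-slip × sin(dip) = 24.96 × sin(29°) = 12.1 m

12.1 m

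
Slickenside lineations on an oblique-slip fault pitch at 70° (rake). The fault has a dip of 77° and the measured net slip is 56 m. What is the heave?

11.8 m

dip-slip = net slip × sin(rake) = 56 m × sin(70°) = 52.62 m
heave = dip-slip × cos(dip) = 52.62 × cos(77°) = 11.8 m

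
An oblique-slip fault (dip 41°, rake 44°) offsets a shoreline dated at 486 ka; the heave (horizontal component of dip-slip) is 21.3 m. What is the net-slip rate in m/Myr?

dip-slip = heave / cos(dip) = 21.3 / cos(41°) = 28.22 m
net slip = dip-slip / sin(rake) = 28.22 / sin(44°) = 40.63 m
rate = 40.63 m / 486 ka = 0.0000836 m/yr = 83.6 m/Myr

83.6 m/Myr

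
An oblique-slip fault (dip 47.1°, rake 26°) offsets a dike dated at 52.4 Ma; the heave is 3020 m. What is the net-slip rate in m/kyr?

0.193 m/kyr

dip-slip = heave / cos(dip) = 3020 / cos(47.1°) = 4436 m
net slip = dip-slip / sin(rake) = 4436 / sin(26°) = 10120 m
rate = 10120 m / 52.4 Ma = 0.000193 m/yr = 0.193 m/kyr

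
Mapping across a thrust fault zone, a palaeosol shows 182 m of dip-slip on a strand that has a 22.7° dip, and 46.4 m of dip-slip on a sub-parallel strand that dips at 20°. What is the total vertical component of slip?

86.1 m

throw_A = 182 × sin(22.7°) = 70.23 m
throw_B = 46.4 × sin(20°) = 15.87 m
total = 70.23 + 15.87 = 86.1 m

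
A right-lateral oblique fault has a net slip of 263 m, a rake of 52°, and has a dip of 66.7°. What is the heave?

82 m

dip-slip = net slip × sin(rake) = 263 m × sin(52°) = 207.2 m
heave = dip-slip × cos(dip) = 207.2 × cos(66.7°) = 82 m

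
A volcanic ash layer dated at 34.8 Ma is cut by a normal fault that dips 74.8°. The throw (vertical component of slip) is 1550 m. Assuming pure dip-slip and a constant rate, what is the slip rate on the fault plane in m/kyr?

dip-slip = throw / sin(dip) = 1550 m / sin(74.8°) = 1606 m
rate = 1606 m / 34.8 Ma = 0.0000462 m/yr = 0.0462 m/kyr

0.0462 m/kyr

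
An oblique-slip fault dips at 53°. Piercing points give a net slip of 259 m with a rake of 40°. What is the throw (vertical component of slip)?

dip-slip = net slip × sin(rake) = 259 m × sin(40°) = 166.5 m
throw = dip-slip × sin(dip) = 166.5 × sin(53°) = 133 m

133 m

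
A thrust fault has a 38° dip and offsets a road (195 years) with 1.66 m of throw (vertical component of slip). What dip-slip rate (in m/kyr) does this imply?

dip-slip = throw / sin(dip) = 1.66 m / sin(38°) = 2.696 m
rate = 2.696 m / 195 years = 0.0138 m/yr = 13.8 m/kyr

13.8 m/kyr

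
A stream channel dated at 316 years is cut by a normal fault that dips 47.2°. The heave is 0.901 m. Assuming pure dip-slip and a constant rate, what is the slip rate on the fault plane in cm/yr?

0.420 cm/yr

dip-slip = heave / cos(dip) = 0.901 m / cos(47.2°) = 1.326 m
rate = 1.326 m / 316 years = 0.00420 m/yr = 0.420 cm/yr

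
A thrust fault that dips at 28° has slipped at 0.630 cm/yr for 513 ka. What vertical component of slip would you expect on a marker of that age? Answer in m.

dip-slip = rate × time = 0.630 cm/yr × 513 ka = 3232 m
throw = dip-slip × sin(dip) = 3232 × sin(28°) = 1520 m

1520 m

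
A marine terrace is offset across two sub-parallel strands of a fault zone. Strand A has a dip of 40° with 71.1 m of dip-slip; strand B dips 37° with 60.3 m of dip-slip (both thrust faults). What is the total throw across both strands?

throw_A = 71.1 × sin(40°) = 45.70 m
throw_B = 60.3 × sin(37°) = 36.29 m
total = 45.70 + 36.29 = 82 m

82 m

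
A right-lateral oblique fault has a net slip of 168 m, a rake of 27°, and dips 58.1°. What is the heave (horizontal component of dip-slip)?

dip-slip = net slip × sin(rake) = 168 m × sin(27°) = 76.27 m
heave = dip-slip × cos(dip) = 76.27 × cos(58.1°) = 40.3 m

40.3 m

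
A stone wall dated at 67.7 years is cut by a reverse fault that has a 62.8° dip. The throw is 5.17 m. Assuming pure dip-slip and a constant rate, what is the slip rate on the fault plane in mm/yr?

dip-slip = throw / sin(dip) = 5.17 m / sin(62.8°) = 5.813 m
rate = 5.813 m / 67.7 years = 0.0859 m/yr = 85.9 mm/yr

85.9 mm/yr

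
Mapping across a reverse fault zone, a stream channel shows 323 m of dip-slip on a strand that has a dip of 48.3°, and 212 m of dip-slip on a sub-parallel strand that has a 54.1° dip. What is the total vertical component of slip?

throw_A = 323 × sin(48.3°) = 241.2 m
throw_B = 212 × sin(54.1°) = 171.7 m
total = 241.2 + 171.7 = 413 m

413 m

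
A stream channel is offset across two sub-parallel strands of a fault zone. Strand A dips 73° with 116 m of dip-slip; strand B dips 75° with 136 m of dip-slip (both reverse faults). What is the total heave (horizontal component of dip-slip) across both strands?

69.1 m

heave_A = 116 × cos(73°) = 33.92 m
heave_B = 136 × cos(75°) = 35.20 m
total = 33.92 + 35.20 = 69.1 m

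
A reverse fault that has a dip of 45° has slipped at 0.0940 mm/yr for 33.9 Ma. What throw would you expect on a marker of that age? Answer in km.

2.25 km

dip-slip = rate × time = 0.0940 mm/yr × 33.9 Ma = 3187 m
throw = dip-slip × sin(dip) = 3187 × sin(45°) = 2250 m = 2.25 km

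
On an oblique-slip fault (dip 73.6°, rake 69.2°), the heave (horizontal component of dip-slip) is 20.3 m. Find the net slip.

76.9 m

dip-slip = heave / cos(dip) = 20.3 / cos(73.6°) = 71.90 m
net slip = dip-slip / sin(rake) = 71.90 / sin(69.2°) = 76.9 m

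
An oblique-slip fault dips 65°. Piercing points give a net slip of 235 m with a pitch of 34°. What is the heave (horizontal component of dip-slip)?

dip-slip = net slip × sin(rake) = 235 m × sin(34°) = 131.4 m
heave = dip-slip × cos(dip) = 131.4 × cos(65°) = 55.5 m

55.5 m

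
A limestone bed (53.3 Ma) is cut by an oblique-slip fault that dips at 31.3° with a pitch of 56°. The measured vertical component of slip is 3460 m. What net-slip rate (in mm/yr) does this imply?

0.151 mm/yr

dip-slip = throw / sin(dip) = 3460 / sin(31.3°) = 6660 m
net slip = dip-slip / sin(rake) = 6660 / sin(56°) = 8033 m
rate = 8033 m / 53.3 Ma = 0.000151 m/yr = 0.151 mm/yr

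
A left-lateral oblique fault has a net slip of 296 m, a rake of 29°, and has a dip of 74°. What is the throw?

dip-slip = net slip × sin(rake) = 296 m × sin(29°) = 143.5 m
throw = dip-slip × sin(dip) = 143.5 × sin(74°) = 138 m

138 m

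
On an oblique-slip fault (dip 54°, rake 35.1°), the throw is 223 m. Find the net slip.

479 m

dip-slip = throw / sin(dip) = 223 / sin(54°) = 275.6 m
net slip = dip-slip / sin(rake) = 275.6 / sin(35.1°) = 479 m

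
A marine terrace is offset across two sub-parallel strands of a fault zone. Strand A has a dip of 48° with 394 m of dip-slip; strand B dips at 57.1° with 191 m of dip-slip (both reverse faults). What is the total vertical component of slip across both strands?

453 m

throw_A = 394 × sin(48°) = 292.8 m
throw_B = 191 × sin(57.1°) = 160.4 m
total = 292.8 + 160.4 = 453 m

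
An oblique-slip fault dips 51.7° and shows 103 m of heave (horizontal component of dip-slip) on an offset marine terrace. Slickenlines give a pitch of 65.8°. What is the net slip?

dip-slip = heave / cos(dip) = 103 / cos(51.7°) = 166.2 m
net slip = dip-slip / sin(rake) = 166.2 / sin(65.8°) = 182 m

182 m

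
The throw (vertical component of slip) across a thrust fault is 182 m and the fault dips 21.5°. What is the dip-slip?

dip-slip = throw / sin(dip) = 182 / sin(21.5°) = 497 m

497 m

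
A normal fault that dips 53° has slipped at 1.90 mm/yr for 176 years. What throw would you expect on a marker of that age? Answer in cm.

26.7 cm

dip-slip = rate × time = 1.90 mm/yr × 176 years = 0.3344 m
throw = dip-slip × sin(dip) = 0.3344 × sin(53°) = 0.267 m = 26.7 cm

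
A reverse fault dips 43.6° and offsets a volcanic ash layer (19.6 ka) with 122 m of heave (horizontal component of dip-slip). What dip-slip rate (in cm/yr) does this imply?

0.860 cm/yr

dip-slip = heave / cos(dip) = 122 m / cos(43.6°) = 168.5 m
rate = 168.5 m / 19.6 ka = 0.00860 m/yr = 0.860 cm/yr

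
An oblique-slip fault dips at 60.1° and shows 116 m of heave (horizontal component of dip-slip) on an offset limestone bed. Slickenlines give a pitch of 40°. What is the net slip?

dip-slip = heave / cos(dip) = 116 / cos(60.1°) = 232.7 m
net slip = dip-slip / sin(rake) = 232.7 / sin(40°) = 362 m

362 m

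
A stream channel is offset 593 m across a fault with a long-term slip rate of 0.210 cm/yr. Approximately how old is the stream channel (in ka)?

age = offset / rate = 593 m / (0.210 cm/yr) = 282000 yr = 282 ka

282 ka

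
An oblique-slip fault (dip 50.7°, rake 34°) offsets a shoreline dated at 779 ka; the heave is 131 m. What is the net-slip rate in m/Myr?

dip-slip = heave / cos(dip) = 131 / cos(50.7°) = 206.8 m
net slip = dip-slip / sin(rake) = 206.8 / sin(34°) = 369.9 m
rate = 369.9 m / 779 ka = 0.000475 m/yr = 475 m/Myr

475 m/Myr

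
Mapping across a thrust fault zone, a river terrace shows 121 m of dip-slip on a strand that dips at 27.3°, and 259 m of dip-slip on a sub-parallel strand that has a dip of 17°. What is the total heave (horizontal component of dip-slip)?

355 m

heave_A = 121 × cos(27.3°) = 107.5 m
heave_B = 259 × cos(17°) = 247.7 m
total = 107.5 + 247.7 = 355 m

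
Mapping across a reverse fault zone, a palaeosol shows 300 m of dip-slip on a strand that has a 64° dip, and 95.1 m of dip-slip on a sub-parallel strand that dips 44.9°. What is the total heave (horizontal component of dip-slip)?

199 m

heave_A = 300 × cos(64°) = 131.5 m
heave_B = 95.1 × cos(44.9°) = 67.36 m
total = 131.5 + 67.36 = 199 m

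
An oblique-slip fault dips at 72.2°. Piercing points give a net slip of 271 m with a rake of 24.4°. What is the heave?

34.2 m

dip-slip = net slip × sin(rake) = 271 m × sin(24.4°) = 112 m
heave = dip-slip × cos(dip) = 112 × cos(72.2°) = 34.2 m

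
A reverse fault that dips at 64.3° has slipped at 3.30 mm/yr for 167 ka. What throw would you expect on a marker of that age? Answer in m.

497 m

dip-slip = rate × time = 3.30 mm/yr × 167 ka = 551.1 m
throw = dip-slip × sin(dip) = 551.1 × sin(64.3°) = 497 m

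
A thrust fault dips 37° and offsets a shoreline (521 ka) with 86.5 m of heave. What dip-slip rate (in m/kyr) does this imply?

dip-slip = heave / cos(dip) = 86.5 m / cos(37°) = 108.3 m
rate = 108.3 m / 521 ka = 0.000208 m/yr = 0.208 m/kyr

0.208 m/kyr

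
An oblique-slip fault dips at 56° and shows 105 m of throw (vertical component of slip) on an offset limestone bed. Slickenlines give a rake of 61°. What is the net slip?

dip-slip = throw / sin(dip) = 105 / sin(56°) = 126.7 m
net slip = dip-slip / sin(rake) = 126.7 / sin(61°) = 145 m

145 m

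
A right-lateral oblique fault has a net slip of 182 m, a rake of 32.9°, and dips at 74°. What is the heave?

dip-slip = net slip × sin(rake) = 182 m × sin(32.9°) = 98.86 m
heave = dip-slip × cos(dip) = 98.86 × cos(74°) = 27.2 m

27.2 m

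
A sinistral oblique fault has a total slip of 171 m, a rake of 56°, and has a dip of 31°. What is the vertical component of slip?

73 m

dip-slip = net slip × sin(rake) = 171 m × sin(56°) = 141.8 m
throw = dip-slip × sin(dip) = 141.8 × sin(31°) = 73 m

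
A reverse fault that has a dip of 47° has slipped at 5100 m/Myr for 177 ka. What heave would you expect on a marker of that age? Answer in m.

616 m

dip-slip = rate × time = 5100 m/Myr × 177 ka = 902.7 m
heave = dip-slip × cos(dip) = 902.7 × cos(47°) = 616 m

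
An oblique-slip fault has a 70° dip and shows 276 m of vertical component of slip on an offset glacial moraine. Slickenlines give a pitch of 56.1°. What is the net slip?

dip-slip = throw / sin(dip) = 276 / sin(70°) = 293.7 m
net slip = dip-slip / sin(rake) = 293.7 / sin(56.1°) = 354 m

354 m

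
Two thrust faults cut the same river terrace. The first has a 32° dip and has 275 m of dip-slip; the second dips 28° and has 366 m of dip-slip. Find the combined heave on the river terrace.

556 m

heave_A = 275 × cos(32°) = 233.2 m
heave_B = 366 × cos(28°) = 323.2 m
total = 233.2 + 323.2 = 556 m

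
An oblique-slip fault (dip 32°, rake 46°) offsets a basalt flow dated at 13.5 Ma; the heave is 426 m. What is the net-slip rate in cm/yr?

0.00517 cm/yr

dip-slip = heave / cos(dip) = 426 / cos(32°) = 502.3 m
net slip = dip-slip / sin(rake) = 502.3 / sin(46°) = 698.3 m
rate = 698.3 m / 13.5 Ma = 0.0000517 m/yr = 0.00517 cm/yr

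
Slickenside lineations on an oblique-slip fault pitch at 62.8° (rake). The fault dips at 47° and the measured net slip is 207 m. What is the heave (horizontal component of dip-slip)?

126 m

dip-slip = net slip × sin(rake) = 207 m × sin(62.8°) = 184.1 m
heave = dip-slip × cos(dip) = 184.1 × cos(47°) = 126 m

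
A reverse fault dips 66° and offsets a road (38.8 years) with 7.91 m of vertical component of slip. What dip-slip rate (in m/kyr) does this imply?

223 m/kyr

dip-slip = throw / sin(dip) = 7.91 m / sin(66°) = 8.659 m
rate = 8.659 m / 38.8 years = 0.223 m/yr = 223 m/kyr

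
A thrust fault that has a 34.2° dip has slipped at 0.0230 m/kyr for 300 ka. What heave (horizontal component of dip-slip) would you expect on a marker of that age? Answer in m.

5.71 m

dip-slip = rate × time = 0.0230 m/kyr × 300 ka = 6.900 m
heave = dip-slip × cos(dip) = 6.900 × cos(34.2°) = 5.71 m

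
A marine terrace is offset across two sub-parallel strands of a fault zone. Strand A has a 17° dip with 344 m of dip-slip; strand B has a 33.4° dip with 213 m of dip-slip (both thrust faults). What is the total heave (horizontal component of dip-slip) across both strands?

507 m

heave_A = 344 × cos(17°) = 329 m
heave_B = 213 × cos(33.4°) = 177.8 m
total = 329 + 177.8 = 507 m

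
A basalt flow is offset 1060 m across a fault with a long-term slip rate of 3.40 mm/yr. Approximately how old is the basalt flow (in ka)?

312 ka

age = offset / rate = 1060 m / (3.40 mm/yr) = 312000 yr = 312 ka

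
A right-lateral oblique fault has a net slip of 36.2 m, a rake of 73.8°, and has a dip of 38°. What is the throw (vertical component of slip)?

21.4 m

dip-slip = net slip × sin(rake) = 36.2 m × sin(73.8°) = 34.76 m
throw = dip-slip × sin(dip) = 34.76 × sin(38°) = 21.4 m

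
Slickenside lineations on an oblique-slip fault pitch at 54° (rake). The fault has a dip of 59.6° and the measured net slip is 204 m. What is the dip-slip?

dip-slip = net slip × sin(rake) = 204 m × sin(54°) = 165 m

165 m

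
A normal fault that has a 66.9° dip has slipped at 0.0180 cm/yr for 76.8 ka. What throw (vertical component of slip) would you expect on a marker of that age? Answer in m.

12.7 m

dip-slip = rate × time = 0.0180 cm/yr × 76.8 ka = 13.82 m
throw = dip-slip × sin(dip) = 13.82 × sin(66.9°) = 12.7 m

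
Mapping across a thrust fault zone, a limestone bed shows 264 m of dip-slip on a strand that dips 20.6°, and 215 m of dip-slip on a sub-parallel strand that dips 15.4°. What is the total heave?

454 m

heave_A = 264 × cos(20.6°) = 247.1 m
heave_B = 215 × cos(15.4°) = 207.3 m
total = 247.1 + 207.3 = 454 m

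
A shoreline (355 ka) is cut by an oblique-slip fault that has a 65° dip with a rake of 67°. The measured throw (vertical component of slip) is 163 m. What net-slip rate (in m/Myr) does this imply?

dip-slip = throw / sin(dip) = 163 / sin(65°) = 179.9 m
net slip = dip-slip / sin(rake) = 179.9 / sin(67°) = 195.4 m
rate = 195.4 m / 355 ka = 0.000550 m/yr = 550 m/Myr

550 m/Myr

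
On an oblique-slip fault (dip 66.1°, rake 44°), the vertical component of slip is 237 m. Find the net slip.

373 m

dip-slip = throw / sin(dip) = 237 / sin(66.1°) = 259.2 m
net slip = dip-slip / sin(rake) = 259.2 / sin(44°) = 373 m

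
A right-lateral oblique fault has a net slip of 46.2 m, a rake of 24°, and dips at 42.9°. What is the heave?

dip-slip = net slip × sin(rake) = 46.2 m × sin(24°) = 18.79 m
heave = dip-slip × cos(dip) = 18.79 × cos(42.9°) = 13.8 m

13.8 m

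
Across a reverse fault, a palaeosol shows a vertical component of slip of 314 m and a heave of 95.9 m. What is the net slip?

net slip = √(throw² + heave²) = √(314² + 95.9²) = 328 m

328 m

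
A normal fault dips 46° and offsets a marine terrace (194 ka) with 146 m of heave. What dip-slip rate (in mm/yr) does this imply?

1.08 mm/yr

dip-slip = heave / cos(dip) = 146 m / cos(46°) = 210.2 m
rate = 210.2 m / 194 ka = 0.00108 m/yr = 1.08 mm/yr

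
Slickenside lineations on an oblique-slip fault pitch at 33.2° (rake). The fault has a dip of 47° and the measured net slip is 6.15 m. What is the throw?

2.46 m

dip-slip = net slip × sin(rake) = 6.15 m × sin(33.2°) = 3.368 m
throw = dip-slip × sin(dip) = 3.368 × sin(47°) = 2.46 m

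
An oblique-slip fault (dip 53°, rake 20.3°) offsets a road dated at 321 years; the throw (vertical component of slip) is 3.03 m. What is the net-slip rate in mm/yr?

34.1 mm/yr

dip-slip = throw / sin(dip) = 3.03 / sin(53°) = 3.794 m
net slip = dip-slip / sin(rake) = 3.794 / sin(20.3°) = 10.94 m
rate = 10.94 m / 321 years = 0.0341 m/yr = 34.1 mm/yr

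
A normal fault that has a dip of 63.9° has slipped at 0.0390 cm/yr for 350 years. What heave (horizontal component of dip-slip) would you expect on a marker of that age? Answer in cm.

dip-slip = rate × time = 0.0390 cm/yr × 350 years = 0.1365 m
heave = dip-slip × cos(dip) = 0.1365 × cos(63.9°) = 0.0601 m = 6.01 cm

6.01 cm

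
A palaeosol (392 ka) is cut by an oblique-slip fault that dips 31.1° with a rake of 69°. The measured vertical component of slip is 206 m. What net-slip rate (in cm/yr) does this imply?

0.109 cm/yr

dip-slip = throw / sin(dip) = 206 / sin(31.1°) = 398.8 m
net slip = dip-slip / sin(rake) = 398.8 / sin(69°) = 427.2 m
rate = 427.2 m / 392 ka = 0.00109 m/yr = 0.109 cm/yr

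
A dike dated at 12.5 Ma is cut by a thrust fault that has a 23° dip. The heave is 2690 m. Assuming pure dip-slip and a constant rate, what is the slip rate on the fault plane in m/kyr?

dip-slip = heave / cos(dip) = 2690 m / cos(23°) = 2922 m
rate = 2922 m / 12.5 Ma = 0.000234 m/yr = 0.234 m/kyr

0.234 m/kyr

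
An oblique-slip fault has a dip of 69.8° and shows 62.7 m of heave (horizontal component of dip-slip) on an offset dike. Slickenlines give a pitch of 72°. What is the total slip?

dip-slip = heave / cos(dip) = 62.7 / cos(69.8°) = 181.6 m
net slip = dip-slip / sin(rake) = 181.6 / sin(72°) = 191 m

191 m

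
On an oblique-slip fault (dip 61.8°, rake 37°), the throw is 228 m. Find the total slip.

430 m

dip-slip = throw / sin(dip) = 228 / sin(61.8°) = 258.7 m
net slip = dip-slip / sin(rake) = 258.7 / sin(37°) = 430 m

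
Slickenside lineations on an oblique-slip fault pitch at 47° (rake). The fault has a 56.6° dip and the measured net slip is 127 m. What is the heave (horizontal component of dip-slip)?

dip-slip = net slip × sin(rake) = 127 m × sin(47°) = 92.88 m
heave = dip-slip × cos(dip) = 92.88 × cos(56.6°) = 51.1 m

51.1 m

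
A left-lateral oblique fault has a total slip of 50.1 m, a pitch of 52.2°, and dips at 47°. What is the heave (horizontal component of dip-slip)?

dip-slip = net slip × sin(rake) = 50.1 m × sin(52.2°) = 39.59 m
heave = dip-slip × cos(dip) = 39.59 × cos(47°) = 27 m

27 m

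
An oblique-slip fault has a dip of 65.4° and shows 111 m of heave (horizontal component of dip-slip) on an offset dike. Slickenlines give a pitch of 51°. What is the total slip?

dip-slip = heave / cos(dip) = 111 / cos(65.4°) = 266.6 m
net slip = dip-slip / sin(rake) = 266.6 / sin(51°) = 343 m

343 m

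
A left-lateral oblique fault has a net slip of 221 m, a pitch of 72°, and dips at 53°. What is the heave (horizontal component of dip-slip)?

126 m

dip-slip = net slip × sin(rake) = 221 m × sin(72°) = 210.2 m
heave = dip-slip × cos(dip) = 210.2 × cos(53°) = 126 m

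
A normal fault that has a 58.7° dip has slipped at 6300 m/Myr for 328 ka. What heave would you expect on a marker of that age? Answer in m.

dip-slip = rate × time = 6300 m/Myr × 328 ka = 2066 m
heave = dip-slip × cos(dip) = 2066 × cos(58.7°) = 1070 m

1070 m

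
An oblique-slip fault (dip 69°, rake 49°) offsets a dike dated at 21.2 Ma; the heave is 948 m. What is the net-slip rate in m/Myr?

165 m/Myr

dip-slip = heave / cos(dip) = 948 / cos(69°) = 2645 m
net slip = dip-slip / sin(rake) = 2645 / sin(49°) = 3505 m
rate = 3505 m / 21.2 Ma = 0.000165 m/yr = 165 m/Myr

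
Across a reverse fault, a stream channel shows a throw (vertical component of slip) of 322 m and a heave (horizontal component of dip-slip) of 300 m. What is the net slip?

net slip = √(throw² + heave²) = √(322² + 300²) = 440 m

440 m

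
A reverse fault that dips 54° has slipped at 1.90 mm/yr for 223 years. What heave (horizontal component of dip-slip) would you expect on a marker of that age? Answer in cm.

24.9 cm

dip-slip = rate × time = 1.90 mm/yr × 223 years = 0.4237 m
heave = dip-slip × cos(dip) = 0.4237 × cos(54°) = 0.249 m = 24.9 cm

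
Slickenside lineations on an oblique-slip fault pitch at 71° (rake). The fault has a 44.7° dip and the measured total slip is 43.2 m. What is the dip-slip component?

dip-slip = net slip × sin(rake) = 43.2 m × sin(71°) = 40.8 m

40.8 m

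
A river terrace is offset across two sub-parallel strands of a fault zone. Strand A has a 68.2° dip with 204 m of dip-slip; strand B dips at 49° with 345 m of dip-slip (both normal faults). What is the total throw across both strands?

throw_A = 204 × sin(68.2°) = 189.4 m
throw_B = 345 × sin(49°) = 260.4 m
total = 189.4 + 260.4 = 450 m

450 m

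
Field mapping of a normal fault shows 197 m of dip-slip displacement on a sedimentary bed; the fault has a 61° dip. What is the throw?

throw = dip-slip × sin(dip) = 197 m × sin(61°) = 172 m

172 m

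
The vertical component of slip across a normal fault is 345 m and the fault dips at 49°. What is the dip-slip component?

dip-slip = throw / sin(dip) = 345 / sin(49°) = 457 m

457 m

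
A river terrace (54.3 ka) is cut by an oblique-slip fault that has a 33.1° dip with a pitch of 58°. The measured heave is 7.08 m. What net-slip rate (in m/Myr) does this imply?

184 m/Myr

dip-slip = heave / cos(dip) = 7.08 / cos(33.1°) = 8.452 m
net slip = dip-slip / sin(rake) = 8.452 / sin(58°) = 9.966 m
rate = 9.966 m / 54.3 ka = 0.000184 m/yr = 184 m/Myr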